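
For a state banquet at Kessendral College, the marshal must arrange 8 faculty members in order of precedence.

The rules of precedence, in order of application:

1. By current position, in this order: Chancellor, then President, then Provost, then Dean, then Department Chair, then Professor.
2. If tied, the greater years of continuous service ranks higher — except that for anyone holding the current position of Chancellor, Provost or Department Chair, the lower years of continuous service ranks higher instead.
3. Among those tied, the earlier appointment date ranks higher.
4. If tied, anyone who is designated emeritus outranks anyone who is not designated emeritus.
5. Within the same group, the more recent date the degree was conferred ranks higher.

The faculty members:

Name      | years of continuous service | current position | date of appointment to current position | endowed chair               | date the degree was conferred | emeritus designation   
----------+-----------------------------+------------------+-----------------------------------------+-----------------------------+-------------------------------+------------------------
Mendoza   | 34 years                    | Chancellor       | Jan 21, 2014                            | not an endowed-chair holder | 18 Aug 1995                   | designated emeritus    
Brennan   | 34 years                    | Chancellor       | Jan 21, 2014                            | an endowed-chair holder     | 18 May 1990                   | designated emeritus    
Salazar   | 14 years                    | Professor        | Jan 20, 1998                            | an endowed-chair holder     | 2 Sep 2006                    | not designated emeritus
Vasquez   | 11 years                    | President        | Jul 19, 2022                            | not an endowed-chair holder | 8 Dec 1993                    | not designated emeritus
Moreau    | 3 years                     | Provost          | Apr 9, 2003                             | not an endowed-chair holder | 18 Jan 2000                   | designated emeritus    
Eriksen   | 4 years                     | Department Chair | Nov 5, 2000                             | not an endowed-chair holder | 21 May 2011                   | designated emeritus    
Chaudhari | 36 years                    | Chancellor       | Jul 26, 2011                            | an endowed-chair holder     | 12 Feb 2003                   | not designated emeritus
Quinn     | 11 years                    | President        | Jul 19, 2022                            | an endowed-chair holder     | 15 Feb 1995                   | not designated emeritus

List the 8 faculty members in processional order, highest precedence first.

Mendoza, Brennan, Chaudhari, Quinn, Vasquez, Moreau, Eriksen, Salazar

By current position: Mendoza, Brennan and Chaudhari (Chancellor); then Quinn and Vasquez (President); then Moreau (Provost); then Eriksen (Department Chair); then Salazar (Professor).
Among Mendoza, Brennan and Chaudhari, by years of continuous service (lower first) (reversed rule for this group): Mendoza and Brennan (34 years) before Chaudhari (36 years).
Mendoza and Brennan both have date of appointment to current position Jan 21, 2014, so the next rule applies.
Mendoza and Brennan are each designated emeritus, so the next rule applies.
Among Mendoza and Brennan, by date the degree was conferred (later first): Mendoza (18 Aug 1995) before Brennan (18 May 1990).
Quinn and Vasquez both have years of continuous service 11 years, so the next rule applies.
Quinn and Vasquez both have date of appointment to current position Jul 19, 2022, so the next rule applies.
Quinn and Vasquez are each not designated emeritus, so the next rule applies.
Among Quinn and Vasquez, by date the degree was conferred (later first): Quinn (15 Feb 1995) before Vasquez (8 Dec 1993).
Full order: Mendoza, Brennan, Chaudhari, Quinn, Vasquez, Moreau, Eriksen, Salazar.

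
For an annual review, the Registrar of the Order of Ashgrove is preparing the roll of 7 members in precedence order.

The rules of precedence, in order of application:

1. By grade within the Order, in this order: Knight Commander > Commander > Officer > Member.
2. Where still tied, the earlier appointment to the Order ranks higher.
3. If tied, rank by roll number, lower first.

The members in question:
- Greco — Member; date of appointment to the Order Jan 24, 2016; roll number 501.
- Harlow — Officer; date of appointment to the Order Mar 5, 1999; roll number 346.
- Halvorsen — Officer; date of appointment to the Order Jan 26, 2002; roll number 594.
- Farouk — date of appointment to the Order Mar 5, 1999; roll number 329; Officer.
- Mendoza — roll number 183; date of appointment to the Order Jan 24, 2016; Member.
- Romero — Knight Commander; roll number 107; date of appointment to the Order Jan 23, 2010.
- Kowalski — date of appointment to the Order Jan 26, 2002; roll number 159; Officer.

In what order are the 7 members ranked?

Romero, Farouk, Harlow, Kowalski, Halvorsen, Mendoza, Greco

By grade within the Order: Romero (Knight Commander); then Farouk, Harlow, Kowalski and Halvorsen (Officer); then Mendoza and Greco (Member).
Among Farouk, Harlow, Kowalski and Halvorsen, by date of appointment to the Order (earlier first): Farouk and Harlow (Mar 5, 1999) before Kowalski and Halvorsen (Jan 26, 2002).
Among Farouk and Harlow, by roll number (lower first): Farouk (329) before Harlow (346).
Among Kowalski and Halvorsen, by roll number (lower first): Kowalski (159) before Halvorsen (594).
Mendoza and Greco both have date of appointment to the Order Jan 24, 2016, so the next rule applies.
Among Mendoza and Greco, by roll number (lower first): Mendoza (183) before Greco (501).
Full order: Romero, Farouk, Harlow, Kowalski, Halvorsen, Mendoza, Greco.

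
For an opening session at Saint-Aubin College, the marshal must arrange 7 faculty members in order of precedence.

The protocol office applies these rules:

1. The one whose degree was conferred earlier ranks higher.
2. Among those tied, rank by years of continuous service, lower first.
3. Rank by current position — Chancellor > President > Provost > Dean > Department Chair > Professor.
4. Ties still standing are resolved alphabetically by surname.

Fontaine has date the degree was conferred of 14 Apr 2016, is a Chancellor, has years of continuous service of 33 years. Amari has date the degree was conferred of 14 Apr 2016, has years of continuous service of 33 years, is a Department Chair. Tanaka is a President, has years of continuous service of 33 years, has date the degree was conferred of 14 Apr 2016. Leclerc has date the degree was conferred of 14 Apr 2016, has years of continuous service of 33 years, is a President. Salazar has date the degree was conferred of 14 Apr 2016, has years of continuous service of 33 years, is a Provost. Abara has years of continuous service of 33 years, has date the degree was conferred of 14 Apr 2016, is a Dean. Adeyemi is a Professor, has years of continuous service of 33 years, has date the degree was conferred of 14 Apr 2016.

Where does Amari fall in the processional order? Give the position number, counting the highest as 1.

By date the degree was conferred (earlier first): Fontaine, Leclerc, Tanaka, Salazar, Abara, Amari and Adeyemi (each 14 Apr 2016).
Fontaine, Leclerc, Tanaka, Salazar, Abara, Amari and Adeyemi all have years of continuous service 33 years, so the next rule applies.
Among Fontaine, Leclerc, Tanaka, Salazar, Abara, Amari and Adeyemi, by current position: Fontaine (Chancellor) before Leclerc and Tanaka (President) before Salazar (Provost) before Abara (Dean) before Amari (Department Chair) before Adeyemi (Professor).
Among Leclerc and Tanaka, alphabetically by surname: Leclerc before Tanaka.
Order: Fontaine, Leclerc, Tanaka, Salazar, Abara, Amari, Adeyemi. So position 6.

6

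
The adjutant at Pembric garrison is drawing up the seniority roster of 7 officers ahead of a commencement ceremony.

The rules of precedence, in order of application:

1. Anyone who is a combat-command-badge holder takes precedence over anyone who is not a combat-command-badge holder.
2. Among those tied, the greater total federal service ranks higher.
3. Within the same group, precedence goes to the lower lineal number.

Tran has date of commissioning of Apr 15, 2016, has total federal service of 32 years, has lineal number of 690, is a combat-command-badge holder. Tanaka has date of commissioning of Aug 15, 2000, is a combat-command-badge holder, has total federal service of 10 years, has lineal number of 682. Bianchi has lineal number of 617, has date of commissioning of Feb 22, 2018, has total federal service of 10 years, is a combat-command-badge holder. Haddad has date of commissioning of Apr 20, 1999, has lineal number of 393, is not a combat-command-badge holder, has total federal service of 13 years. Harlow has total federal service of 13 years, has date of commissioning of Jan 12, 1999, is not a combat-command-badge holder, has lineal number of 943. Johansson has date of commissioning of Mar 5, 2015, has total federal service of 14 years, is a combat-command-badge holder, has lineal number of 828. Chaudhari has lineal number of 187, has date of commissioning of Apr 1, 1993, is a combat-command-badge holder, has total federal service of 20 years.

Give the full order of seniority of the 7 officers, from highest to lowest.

By the first rule: Tran, Chaudhari, Johansson, Bianchi and Tanaka (each a combat-command-badge holder); then Haddad and Harlow (both not a combat-command-badge holder).
Among Tran, Chaudhari, Johansson, Bianchi and Tanaka, by total federal service (higher first): Tran (32 years) before Chaudhari (20 years) before Johansson (14 years) before Bianchi and Tanaka (10 years).
Among Bianchi and Tanaka, by lineal number (lower first): Bianchi (617) before Tanaka (682).
Haddad and Harlow both have total federal service 13 years, so the next rule applies.
Among Haddad and Harlow, by lineal number (lower first): Haddad (393) before Harlow (943).
Full order: Tran, Chaudhari, Johansson, Bianchi, Tanaka, Haddad, Harlow.

Tran, Chaudhari, Johansson, Bianchi, Tanaka, Haddad, Harlow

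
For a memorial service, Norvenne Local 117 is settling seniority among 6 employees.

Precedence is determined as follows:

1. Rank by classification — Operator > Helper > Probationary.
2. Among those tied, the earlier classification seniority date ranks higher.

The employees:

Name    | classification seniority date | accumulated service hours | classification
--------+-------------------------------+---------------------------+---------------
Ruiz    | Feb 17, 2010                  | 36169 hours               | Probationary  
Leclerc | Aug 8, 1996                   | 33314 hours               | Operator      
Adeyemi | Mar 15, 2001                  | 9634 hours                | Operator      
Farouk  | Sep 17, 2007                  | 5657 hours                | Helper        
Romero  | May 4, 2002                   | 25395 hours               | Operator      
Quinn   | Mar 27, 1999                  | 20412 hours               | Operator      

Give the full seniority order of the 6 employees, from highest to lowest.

By classification: Leclerc, Quinn, Adeyemi and Romero (Operator); then Farouk (Helper); then Ruiz (Probationary).
Among Leclerc, Quinn, Adeyemi and Romero, by classification seniority date (earlier first): Leclerc (Aug 8, 1996) before Quinn (Mar 27, 1999) before Adeyemi (Mar 15, 2001) before Romero (May 4, 2002).
Full order: Leclerc, Quinn, Adeyemi, Romero, Farouk, Ruiz.

Leclerc, Quinn, Adeyemi, Romero, Farouk, Ruiz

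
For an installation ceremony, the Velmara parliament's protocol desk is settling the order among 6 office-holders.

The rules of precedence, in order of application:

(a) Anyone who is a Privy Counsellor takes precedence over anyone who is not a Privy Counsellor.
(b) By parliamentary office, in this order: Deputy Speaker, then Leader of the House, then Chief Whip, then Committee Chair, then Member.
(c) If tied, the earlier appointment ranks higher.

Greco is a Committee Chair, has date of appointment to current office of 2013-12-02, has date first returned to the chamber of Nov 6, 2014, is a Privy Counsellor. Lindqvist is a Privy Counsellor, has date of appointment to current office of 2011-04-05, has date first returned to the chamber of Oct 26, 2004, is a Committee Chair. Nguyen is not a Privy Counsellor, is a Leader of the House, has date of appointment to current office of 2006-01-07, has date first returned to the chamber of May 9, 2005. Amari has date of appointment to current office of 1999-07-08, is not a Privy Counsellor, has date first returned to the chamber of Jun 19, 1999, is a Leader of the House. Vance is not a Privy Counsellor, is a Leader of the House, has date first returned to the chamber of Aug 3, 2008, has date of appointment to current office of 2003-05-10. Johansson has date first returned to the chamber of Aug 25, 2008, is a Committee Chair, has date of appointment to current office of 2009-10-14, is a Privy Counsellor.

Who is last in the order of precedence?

Nguyen

By the first rule: Johansson, Lindqvist and Greco (each a Privy Counsellor); then Amari, Vance and Nguyen (each not a Privy Counsellor).
Johansson, Lindqvist and Greco are each Committee Chair, so the next rule applies.
Among Johansson, Lindqvist and Greco, by date of appointment to current office (earlier first): Johansson (2009-10-14) before Lindqvist (2011-04-05) before Greco (2013-12-02).
Amari, Vance and Nguyen are each Leader of the House, so the next rule applies.
Among Amari, Vance and Nguyen, by date of appointment to current office (earlier first): Amari (1999-07-08) before Vance (2003-05-10) before Nguyen (2006-01-07).
Order: Johansson, Lindqvist, Greco, Amari, Vance, Nguyen.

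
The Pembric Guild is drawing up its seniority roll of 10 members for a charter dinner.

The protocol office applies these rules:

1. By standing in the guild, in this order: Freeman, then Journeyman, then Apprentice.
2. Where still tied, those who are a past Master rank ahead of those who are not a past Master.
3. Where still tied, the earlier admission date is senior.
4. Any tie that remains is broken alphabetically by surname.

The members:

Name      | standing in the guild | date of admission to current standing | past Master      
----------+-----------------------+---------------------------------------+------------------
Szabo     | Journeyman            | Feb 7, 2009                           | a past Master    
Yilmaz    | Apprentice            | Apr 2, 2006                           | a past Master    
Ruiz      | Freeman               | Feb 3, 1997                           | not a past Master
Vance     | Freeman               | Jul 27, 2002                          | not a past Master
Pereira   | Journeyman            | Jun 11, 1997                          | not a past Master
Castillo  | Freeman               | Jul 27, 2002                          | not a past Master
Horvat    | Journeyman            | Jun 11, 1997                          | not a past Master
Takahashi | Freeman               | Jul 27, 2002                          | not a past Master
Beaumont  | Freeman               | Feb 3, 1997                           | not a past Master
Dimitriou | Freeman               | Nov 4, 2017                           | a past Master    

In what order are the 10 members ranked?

By standing in the guild: Dimitriou, Beaumont, Ruiz, Castillo, Takahashi and Vance (Freeman); then Szabo, Horvat and Pereira (Journeyman); then Yilmaz (Apprentice).
Among Dimitriou, Beaumont, Ruiz, Castillo, Takahashi and Vance, a past Master before not a past Master: Dimitriou (a past Master) before Beaumont, Ruiz, Castillo, Takahashi and Vance (not a past Master).
Among Beaumont, Ruiz, Castillo, Takahashi and Vance, by date of admission to current standing (earlier first): Beaumont and Ruiz (Feb 3, 1997) before Castillo, Takahashi and Vance (Jul 27, 2002).
Among Beaumont and Ruiz, alphabetically by surname: Beaumont before Ruiz.
Among Castillo, Takahashi and Vance, alphabetically by surname: Castillo before Takahashi before Vance.
Among Szabo, Horvat and Pereira, a past Master before not a past Master: Szabo (a past Master) before Horvat and Pereira (not a past Master).
Horvat and Pereira both have date of admission to current standing Jun 11, 1997, so the next rule applies.
Among Horvat and Pereira, alphabetically by surname: Horvat before Pereira.
Full order: Dimitriou, Beaumont, Ruiz, Castillo, Takahashi, Vance, Szabo, Horvat, Pereira, Yilmaz.

Dimitriou, Beaumont, Ruiz, Castillo, Takahashi, Vance, Szabo, Horvat, Pereira, Yilmaz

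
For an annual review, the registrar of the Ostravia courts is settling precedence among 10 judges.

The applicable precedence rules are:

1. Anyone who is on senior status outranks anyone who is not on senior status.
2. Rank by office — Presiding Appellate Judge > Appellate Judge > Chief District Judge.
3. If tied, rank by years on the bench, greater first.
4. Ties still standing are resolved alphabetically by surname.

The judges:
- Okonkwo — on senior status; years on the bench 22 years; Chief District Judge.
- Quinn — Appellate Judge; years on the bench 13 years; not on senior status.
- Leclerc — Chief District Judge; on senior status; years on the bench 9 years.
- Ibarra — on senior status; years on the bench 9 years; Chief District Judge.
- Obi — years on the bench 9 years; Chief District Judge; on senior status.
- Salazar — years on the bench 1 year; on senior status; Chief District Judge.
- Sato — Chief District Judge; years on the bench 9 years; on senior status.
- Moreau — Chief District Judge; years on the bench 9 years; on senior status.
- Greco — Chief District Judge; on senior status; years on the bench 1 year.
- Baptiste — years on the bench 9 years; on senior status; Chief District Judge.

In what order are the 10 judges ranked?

Okonkwo, Baptiste, Ibarra, Leclerc, Moreau, Obi, Sato, Greco, Salazar, Quinn

By the first rule: Okonkwo, Baptiste, Ibarra, Leclerc, Moreau, Obi, Sato, Greco and Salazar (each on senior status); then Quinn (not on senior status).
Okonkwo, Baptiste, Ibarra, Leclerc, Moreau, Obi, Sato, Greco and Salazar are each Chief District Judge, so the next rule applies.
Among Okonkwo, Baptiste, Ibarra, Leclerc, Moreau, Obi, Sato, Greco and Salazar, by years on the bench (higher first): Okonkwo (22 years) before Baptiste, Ibarra, Leclerc, Moreau, Obi and Sato (9 years) before Greco and Salazar (1 year).
Among Baptiste, Ibarra, Leclerc, Moreau, Obi and Sato, alphabetically by surname: Baptiste before Ibarra before Leclerc before Moreau before Obi before Sato.
Among Greco and Salazar, alphabetically by surname: Greco before Salazar.
Full order: Okonkwo, Baptiste, Ibarra, Leclerc, Moreau, Obi, Sato, Greco, Salazar, Quinn.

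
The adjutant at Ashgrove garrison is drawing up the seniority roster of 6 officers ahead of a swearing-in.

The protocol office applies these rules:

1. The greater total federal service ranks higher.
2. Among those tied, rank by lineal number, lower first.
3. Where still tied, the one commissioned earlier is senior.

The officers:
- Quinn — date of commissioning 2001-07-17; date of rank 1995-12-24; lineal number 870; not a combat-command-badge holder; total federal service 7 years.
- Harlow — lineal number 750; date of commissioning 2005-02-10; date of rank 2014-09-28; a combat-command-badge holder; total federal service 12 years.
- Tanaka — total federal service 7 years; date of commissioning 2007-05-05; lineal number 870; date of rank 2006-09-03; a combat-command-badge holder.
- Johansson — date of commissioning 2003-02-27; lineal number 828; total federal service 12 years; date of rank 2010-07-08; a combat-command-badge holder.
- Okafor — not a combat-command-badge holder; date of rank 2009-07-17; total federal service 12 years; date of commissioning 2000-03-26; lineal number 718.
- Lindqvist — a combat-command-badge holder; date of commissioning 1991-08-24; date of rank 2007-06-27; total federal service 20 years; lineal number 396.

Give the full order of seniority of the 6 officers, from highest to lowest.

Lindqvist, Okafor, Harlow, Johansson, Quinn, Tanaka

By total federal service (higher first): Lindqvist (20 years); then Okafor, Harlow and Johansson (each 12 years); then Quinn and Tanaka (both 7 years).
Among Okafor, Harlow and Johansson, by lineal number (lower first): Okafor (718) before Harlow (750) before Johansson (828).
Quinn and Tanaka both have lineal number 870, so the next rule applies.
Among Quinn and Tanaka, by date of commissioning (earlier first): Quinn (2001-07-17) before Tanaka (2007-05-05).
Full order: Lindqvist, Okafor, Harlow, Johansson, Quinn, Tanaka.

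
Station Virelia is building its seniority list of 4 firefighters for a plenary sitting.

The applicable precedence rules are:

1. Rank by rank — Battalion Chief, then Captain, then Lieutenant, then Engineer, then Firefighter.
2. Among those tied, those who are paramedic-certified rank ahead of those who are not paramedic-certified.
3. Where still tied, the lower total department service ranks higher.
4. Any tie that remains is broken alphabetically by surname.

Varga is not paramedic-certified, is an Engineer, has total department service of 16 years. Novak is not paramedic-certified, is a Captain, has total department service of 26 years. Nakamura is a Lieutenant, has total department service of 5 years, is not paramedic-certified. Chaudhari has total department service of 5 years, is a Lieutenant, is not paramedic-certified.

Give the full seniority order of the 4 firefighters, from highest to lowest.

Novak, Chaudhari, Nakamura, Varga

By rank: Novak (Captain); then Chaudhari and Nakamura (Lieutenant); then Varga (Engineer).
Chaudhari and Nakamura are each not paramedic-certified, so the next rule applies.
Chaudhari and Nakamura both have total department service 5 years, so the next rule applies.
Among Chaudhari and Nakamura, alphabetically by surname: Chaudhari before Nakamura.
Full order: Novak, Chaudhari, Nakamura, Varga.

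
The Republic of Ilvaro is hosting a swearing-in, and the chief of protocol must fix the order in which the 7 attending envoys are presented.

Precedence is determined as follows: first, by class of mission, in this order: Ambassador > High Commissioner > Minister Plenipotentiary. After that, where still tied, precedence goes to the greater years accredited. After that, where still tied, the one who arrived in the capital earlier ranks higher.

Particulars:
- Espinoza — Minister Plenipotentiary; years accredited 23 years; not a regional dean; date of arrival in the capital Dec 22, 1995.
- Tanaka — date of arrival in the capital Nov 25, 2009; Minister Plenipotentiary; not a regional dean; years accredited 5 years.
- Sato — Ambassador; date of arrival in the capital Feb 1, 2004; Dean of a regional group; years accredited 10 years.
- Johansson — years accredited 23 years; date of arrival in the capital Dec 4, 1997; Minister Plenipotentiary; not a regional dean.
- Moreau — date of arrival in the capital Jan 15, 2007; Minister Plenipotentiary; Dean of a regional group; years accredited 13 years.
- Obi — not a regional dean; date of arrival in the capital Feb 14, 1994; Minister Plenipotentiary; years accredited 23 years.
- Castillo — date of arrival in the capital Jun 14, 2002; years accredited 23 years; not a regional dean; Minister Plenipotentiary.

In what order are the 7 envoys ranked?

Sato, Obi, Espinoza, Johansson, Castillo, Moreau, Tanaka

By class of mission: Sato (Ambassador); then Obi, Espinoza, Johansson, Castillo, Moreau and Tanaka (Minister Plenipotentiary).
Among Obi, Espinoza, Johansson, Castillo, Moreau and Tanaka, by years accredited (higher first): Obi, Espinoza, Johansson and Castillo (23 years) before Moreau (13 years) before Tanaka (5 years).
Among Obi, Espinoza, Johansson and Castillo, by date of arrival in the capital (earlier first): Obi (Feb 14, 1994) before Espinoza (Dec 22, 1995) before Johansson (Dec 4, 1997) before Castillo (Jun 14, 2002).
Full order: Sato, Obi, Espinoza, Johansson, Castillo, Moreau, Tanaka.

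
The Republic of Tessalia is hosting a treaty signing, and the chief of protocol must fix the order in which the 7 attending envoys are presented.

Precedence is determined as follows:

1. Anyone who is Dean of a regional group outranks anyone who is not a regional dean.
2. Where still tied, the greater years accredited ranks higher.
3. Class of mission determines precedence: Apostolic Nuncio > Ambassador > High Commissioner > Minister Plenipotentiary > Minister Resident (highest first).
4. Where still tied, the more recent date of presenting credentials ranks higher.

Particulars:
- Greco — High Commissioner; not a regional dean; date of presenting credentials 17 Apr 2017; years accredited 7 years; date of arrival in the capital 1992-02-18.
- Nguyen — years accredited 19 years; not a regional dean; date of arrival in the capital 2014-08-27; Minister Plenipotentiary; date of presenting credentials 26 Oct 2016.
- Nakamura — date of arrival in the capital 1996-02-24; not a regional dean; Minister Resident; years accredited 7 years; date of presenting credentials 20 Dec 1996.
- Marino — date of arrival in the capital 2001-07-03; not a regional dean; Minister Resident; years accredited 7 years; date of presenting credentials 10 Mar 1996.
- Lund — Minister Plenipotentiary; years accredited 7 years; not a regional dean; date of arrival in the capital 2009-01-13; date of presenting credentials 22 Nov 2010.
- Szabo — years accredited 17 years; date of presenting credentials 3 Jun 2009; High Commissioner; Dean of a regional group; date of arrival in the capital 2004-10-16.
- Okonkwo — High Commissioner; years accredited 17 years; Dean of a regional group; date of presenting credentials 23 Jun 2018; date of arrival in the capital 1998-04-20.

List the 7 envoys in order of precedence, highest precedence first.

By the first rule: Okonkwo and Szabo (both Dean of a regional group); then Nguyen, Greco, Lund, Nakamura and Marino (each not a regional dean).
Okonkwo and Szabo both have years accredited 17 years, so the next rule applies.
Okonkwo and Szabo are each High Commissioner, so the next rule applies.
Among Okonkwo and Szabo, by date of presenting credentials (later first): Okonkwo (23 Jun 2018) before Szabo (3 Jun 2009).
Among Nguyen, Greco, Lund, Nakamura and Marino, by years accredited (higher first): Nguyen (19 years) before Greco, Lund, Nakamura and Marino (7 years).
Among Greco, Lund, Nakamura and Marino, by class of mission: Greco (High Commissioner) before Lund (Minister Plenipotentiary) before Nakamura and Marino (Minister Resident).
Among Nakamura and Marino, by date of presenting credentials (later first): Nakamura (20 Dec 1996) before Marino (10 Mar 1996).
Full order: Okonkwo, Szabo, Nguyen, Greco, Lund, Nakamura, Marino.

Okonkwo, Szabo, Nguyen, Greco, Lund, Nakamura, Marino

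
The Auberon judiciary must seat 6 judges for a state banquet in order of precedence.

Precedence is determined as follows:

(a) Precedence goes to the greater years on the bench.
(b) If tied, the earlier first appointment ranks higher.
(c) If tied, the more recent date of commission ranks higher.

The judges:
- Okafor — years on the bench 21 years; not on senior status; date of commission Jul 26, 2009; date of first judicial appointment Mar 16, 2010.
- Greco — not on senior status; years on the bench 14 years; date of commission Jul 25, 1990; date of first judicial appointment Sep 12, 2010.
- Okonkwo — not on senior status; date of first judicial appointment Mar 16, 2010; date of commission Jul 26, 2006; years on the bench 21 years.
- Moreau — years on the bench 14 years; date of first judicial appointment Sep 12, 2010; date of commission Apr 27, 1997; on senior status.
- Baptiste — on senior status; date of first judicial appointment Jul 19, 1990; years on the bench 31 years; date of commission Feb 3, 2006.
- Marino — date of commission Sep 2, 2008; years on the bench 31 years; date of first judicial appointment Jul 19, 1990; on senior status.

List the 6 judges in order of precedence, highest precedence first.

Marino, Baptiste, Okafor, Okonkwo, Moreau, Greco

By years on the bench (higher first): Marino and Baptiste (both 31 years); then Okafor and Okonkwo (both 21 years); then Moreau and Greco (both 14 years).
Marino and Baptiste both have date of first judicial appointment Jul 19, 1990, so the next rule applies.
Among Marino and Baptiste, by date of commission (later first): Marino (Sep 2, 2008) before Baptiste (Feb 3, 2006).
Okafor and Okonkwo both have date of first judicial appointment Mar 16, 2010, so the next rule applies.
Among Okafor and Okonkwo, by date of commission (later first): Okafor (Jul 26, 2009) before Okonkwo (Jul 26, 2006).
Moreau and Greco both have date of first judicial appointment Sep 12, 2010, so the next rule applies.
Among Moreau and Greco, by date of commission (later first): Moreau (Apr 27, 1997) before Greco (Jul 25, 1990).
Full order: Marino, Baptiste, Okafor, Okonkwo, Moreau, Greco.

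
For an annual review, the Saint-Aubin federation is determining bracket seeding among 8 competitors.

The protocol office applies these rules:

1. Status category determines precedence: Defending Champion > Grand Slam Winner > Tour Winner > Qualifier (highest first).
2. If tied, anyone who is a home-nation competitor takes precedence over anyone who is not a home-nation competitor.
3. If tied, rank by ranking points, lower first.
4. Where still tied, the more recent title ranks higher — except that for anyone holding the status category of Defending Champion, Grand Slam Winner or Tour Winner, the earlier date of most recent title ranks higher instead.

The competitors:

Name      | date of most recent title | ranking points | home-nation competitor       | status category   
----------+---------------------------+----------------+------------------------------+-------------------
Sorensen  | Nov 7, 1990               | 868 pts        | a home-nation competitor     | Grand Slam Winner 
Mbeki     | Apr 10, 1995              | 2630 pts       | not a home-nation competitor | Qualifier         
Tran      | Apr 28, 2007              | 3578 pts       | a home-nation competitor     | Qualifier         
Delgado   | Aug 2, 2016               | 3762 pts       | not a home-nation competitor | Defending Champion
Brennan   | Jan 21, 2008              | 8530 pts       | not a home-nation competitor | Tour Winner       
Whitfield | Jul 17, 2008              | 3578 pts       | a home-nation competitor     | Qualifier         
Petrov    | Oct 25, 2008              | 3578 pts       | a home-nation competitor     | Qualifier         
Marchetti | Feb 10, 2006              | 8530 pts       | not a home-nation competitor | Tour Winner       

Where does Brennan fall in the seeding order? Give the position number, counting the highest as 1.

By status category: Delgado (Defending Champion); then Sorensen (Grand Slam Winner); then Marchetti and Brennan (Tour Winner); then Petrov, Whitfield, Tran and Mbeki (Qualifier).
Marchetti and Brennan are each not a home-nation competitor, so the next rule applies.
Marchetti and Brennan both have ranking points 8530 pts, so the next rule applies.
Among Marchetti and Brennan, by date of most recent title (earlier first) (reversed rule for this group): Marchetti (Feb 10, 2006) before Brennan (Jan 21, 2008).
Among Petrov, Whitfield, Tran and Mbeki, a home-nation competitor before not a home-nation competitor: Petrov, Whitfield and Tran (a home-nation competitor) before Mbeki (not a home-nation competitor).
Petrov, Whitfield and Tran all have ranking points 3578 pts, so the next rule applies.
Among Petrov, Whitfield and Tran, by date of most recent title (later first): Petrov (Oct 25, 2008) before Whitfield (Jul 17, 2008) before Tran (Apr 28, 2007).
Order: Delgado, Sorensen, Marchetti, Brennan, Petrov, Whitfield, Tran, Mbeki. So position 4.

4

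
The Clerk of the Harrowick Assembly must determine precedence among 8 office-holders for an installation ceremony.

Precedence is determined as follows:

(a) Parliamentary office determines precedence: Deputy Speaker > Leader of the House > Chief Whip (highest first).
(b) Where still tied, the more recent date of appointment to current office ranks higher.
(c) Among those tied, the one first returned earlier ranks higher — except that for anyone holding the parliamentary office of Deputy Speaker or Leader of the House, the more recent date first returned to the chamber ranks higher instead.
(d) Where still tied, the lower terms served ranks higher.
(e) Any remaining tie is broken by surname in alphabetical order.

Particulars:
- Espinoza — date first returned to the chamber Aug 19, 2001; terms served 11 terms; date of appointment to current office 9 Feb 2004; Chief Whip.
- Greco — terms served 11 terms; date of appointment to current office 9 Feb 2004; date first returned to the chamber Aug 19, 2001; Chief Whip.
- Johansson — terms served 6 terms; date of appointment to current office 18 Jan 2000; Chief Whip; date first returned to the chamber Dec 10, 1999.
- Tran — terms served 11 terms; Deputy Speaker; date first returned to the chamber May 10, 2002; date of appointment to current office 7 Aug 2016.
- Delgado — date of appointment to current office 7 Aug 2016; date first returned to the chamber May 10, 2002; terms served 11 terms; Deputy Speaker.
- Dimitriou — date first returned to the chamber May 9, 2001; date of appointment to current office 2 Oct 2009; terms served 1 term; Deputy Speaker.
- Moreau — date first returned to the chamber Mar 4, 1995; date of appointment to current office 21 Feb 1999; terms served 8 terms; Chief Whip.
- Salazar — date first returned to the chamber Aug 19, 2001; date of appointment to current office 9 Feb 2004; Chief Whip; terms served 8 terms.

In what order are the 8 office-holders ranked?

Delgado, Tran, Dimitriou, Salazar, Espinoza, Greco, Johansson, Moreau

By parliamentary office: Delgado, Tran and Dimitriou (Deputy Speaker); then Salazar, Espinoza, Greco, Johansson and Moreau (Chief Whip).
Among Delgado, Tran and Dimitriou, by date of appointment to current office (later first): Delgado and Tran (7 Aug 2016) before Dimitriou (2 Oct 2009).
Delgado and Tran both have date first returned to the chamber May 10, 2002, so the next rule applies.
Delgado and Tran both have terms served 11 terms, so the next rule applies.
Among Delgado and Tran, alphabetically by surname: Delgado before Tran.
Among Salazar, Espinoza, Greco, Johansson and Moreau, by date of appointment to current office (later first): Salazar, Espinoza and Greco (9 Feb 2004) before Johansson (18 Jan 2000) before Moreau (21 Feb 1999).
Salazar, Espinoza and Greco all have date first returned to the chamber Aug 19, 2001, so the next rule applies.
Among Salazar, Espinoza and Greco, by terms served (lower first): Salazar (8 terms) before Espinoza and Greco (11 terms).
Among Espinoza and Greco, alphabetically by surname: Espinoza before Greco.
Full order: Delgado, Tran, Dimitriou, Salazar, Espinoza, Greco, Johansson, Moreau.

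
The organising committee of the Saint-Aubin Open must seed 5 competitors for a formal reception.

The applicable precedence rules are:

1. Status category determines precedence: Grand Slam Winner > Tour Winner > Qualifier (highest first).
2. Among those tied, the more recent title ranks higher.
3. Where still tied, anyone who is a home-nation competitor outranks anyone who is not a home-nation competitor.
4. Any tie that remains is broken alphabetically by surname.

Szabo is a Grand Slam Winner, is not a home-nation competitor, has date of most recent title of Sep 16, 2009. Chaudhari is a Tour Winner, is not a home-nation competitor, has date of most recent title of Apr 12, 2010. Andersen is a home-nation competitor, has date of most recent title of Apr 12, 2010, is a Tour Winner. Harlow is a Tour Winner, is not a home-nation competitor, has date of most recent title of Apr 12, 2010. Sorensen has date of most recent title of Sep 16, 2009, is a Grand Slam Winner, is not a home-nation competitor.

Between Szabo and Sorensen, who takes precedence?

Sorensen

By status category: Sorensen and Szabo (Grand Slam Winner); then Andersen, Chaudhari and Harlow (Tour Winner).
Sorensen and Szabo both have date of most recent title Sep 16, 2009, so the next rule applies.
Sorensen and Szabo are each not a home-nation competitor, so the next rule applies.
Among Sorensen and Szabo, alphabetically by surname: Sorensen before Szabo.
Andersen, Chaudhari and Harlow all have date of most recent title Apr 12, 2010, so the next rule applies.
Among Andersen, Chaudhari and Harlow, a home-nation competitor before not a home-nation competitor: Andersen (a home-nation competitor) before Chaudhari and Harlow (not a home-nation competitor).
Among Chaudhari and Harlow, alphabetically by surname: Chaudhari before Harlow.
So Sorensen takes precedence.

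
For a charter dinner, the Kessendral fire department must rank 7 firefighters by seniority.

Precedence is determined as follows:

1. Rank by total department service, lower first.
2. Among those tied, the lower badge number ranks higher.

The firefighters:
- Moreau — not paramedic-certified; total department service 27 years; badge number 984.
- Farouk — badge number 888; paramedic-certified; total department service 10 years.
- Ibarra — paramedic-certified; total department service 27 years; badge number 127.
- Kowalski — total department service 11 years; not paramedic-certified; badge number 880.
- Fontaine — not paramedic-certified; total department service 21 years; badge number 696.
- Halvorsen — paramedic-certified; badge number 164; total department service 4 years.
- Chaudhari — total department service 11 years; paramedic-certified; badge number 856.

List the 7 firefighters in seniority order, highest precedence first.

By total department service (lower first): Halvorsen (4 years); then Farouk (10 years); then Chaudhari and Kowalski (both 11 years); then Fontaine (21 years); then Ibarra and Moreau (both 27 years).
Among Chaudhari and Kowalski, by badge number (lower first): Chaudhari (856) before Kowalski (880).
Among Ibarra and Moreau, by badge number (lower first): Ibarra (127) before Moreau (984).
Full order: Halvorsen, Farouk, Chaudhari, Kowalski, Fontaine, Ibarra, Moreau.

Halvorsen, Farouk, Chaudhari, Kowalski, Fontaine, Ibarra, Moreau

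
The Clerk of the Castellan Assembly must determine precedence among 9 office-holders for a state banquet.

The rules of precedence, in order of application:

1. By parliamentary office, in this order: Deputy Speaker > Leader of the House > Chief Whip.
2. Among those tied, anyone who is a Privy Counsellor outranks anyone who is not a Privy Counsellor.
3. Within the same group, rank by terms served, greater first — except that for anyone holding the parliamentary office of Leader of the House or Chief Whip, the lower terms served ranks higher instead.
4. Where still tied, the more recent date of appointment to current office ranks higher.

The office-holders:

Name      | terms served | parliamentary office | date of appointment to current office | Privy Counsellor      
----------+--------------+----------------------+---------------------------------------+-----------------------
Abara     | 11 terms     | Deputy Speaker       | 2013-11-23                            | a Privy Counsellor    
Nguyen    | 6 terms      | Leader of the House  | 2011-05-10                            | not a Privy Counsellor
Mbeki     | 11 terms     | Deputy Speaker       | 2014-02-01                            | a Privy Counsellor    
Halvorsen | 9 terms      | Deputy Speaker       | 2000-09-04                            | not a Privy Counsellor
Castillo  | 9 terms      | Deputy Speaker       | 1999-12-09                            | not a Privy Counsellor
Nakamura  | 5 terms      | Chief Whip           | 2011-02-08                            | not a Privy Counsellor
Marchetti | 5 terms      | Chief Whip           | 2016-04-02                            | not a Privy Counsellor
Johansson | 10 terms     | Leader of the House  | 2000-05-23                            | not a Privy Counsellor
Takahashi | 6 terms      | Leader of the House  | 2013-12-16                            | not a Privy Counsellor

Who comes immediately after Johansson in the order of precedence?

Marchetti

By parliamentary office: Mbeki, Abara, Halvorsen and Castillo (Deputy Speaker); then Takahashi, Nguyen and Johansson (Leader of the House); then Marchetti and Nakamura (Chief Whip).
Among Mbeki, Abara, Halvorsen and Castillo, a Privy Counsellor before not a Privy Counsellor: Mbeki and Abara (a Privy Counsellor) before Halvorsen and Castillo (not a Privy Counsellor).
Mbeki and Abara both have terms served 11 terms, so the next rule applies.
Among Mbeki and Abara, by date of appointment to current office (later first): Mbeki (2014-02-01) before Abara (2013-11-23).
Halvorsen and Castillo both have terms served 9 terms, so the next rule applies.
Among Halvorsen and Castillo, by date of appointment to current office (later first): Halvorsen (2000-09-04) before Castillo (1999-12-09).
Takahashi, Nguyen and Johansson are each not a Privy Counsellor, so the next rule applies.
Among Takahashi, Nguyen and Johansson, by terms served (lower first) (reversed rule for this group): Takahashi and Nguyen (6 terms) before Johansson (10 terms).
Among Takahashi and Nguyen, by date of appointment to current office (later first): Takahashi (2013-12-16) before Nguyen (2011-05-10).
Marchetti and Nakamura are each not a Privy Counsellor, so the next rule applies.
Marchetti and Nakamura both have terms served 5 terms, so the next rule applies.
Among Marchetti and Nakamura, by date of appointment to current office (later first): Marchetti (2016-04-02) before Nakamura (2011-02-08).
Order: Mbeki, Abara, Halvorsen, Castillo, Takahashi, Nguyen, Johansson, Marchetti, Nakamura.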